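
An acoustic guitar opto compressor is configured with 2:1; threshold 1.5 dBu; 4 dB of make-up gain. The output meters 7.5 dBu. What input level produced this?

5.5 dBu

Stripping the +4 dB make-up gives 3.5 dBu at the gain stage.
That's 2 dB above the 1.5 dBu threshold.
Before 2:1 compression the overshoot was 2 × 2 = 4 dB, so input = 1.5 + 4 = 5.5 dBu.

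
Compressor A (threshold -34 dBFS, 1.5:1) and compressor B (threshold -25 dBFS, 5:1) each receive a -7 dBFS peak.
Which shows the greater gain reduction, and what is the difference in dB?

B, by 5.4 dB

A: 27 dB over, compressed to 18 dB over, so 9 dB of GR.
B: 18 dB over, compressed to 3.6 dB over, so 14.4 dB of GR.
B reduces 5.4 dB more.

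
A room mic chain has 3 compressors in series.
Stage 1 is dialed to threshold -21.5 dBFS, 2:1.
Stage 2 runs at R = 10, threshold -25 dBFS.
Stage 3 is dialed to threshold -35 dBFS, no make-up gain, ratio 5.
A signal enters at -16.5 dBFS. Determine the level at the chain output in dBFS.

-32.88 dBFS

Stage 1: 5 dB above -21.5 dBFS, reduced 2:1 to 2.5 dB above → -19 dBFS.
Stage 2: -19 dBFS is 6 dB over -25 dBFS; at 10:1 that becomes 0.6 dB over, giving -24.4 dBFS.
Stage 3: 10.6 dB above -35 dBFS, reduced 5:1 to 2.12 dB above → -32.88 dBFS.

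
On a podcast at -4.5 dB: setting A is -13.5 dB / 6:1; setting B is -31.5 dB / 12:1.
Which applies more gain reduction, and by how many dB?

B, by 17.25 dB

A: GR = 9 − 9/6 = 7.5 dB.
B: GR = 27 − 27/12 = 24.75 dB.
B applies 17.25 dB more gain reduction.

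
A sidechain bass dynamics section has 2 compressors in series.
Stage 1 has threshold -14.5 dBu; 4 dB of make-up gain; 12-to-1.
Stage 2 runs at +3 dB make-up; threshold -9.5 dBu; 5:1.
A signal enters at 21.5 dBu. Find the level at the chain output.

-6.1 dBu

Stage 1: overshoot 36 dB → 36/12 = 3 dB → -11.5 dBu; +4 dB make-up → -7.5 dBu.
Stage 2: overshoot 2 dB → 2/5 = 0.4 dB → -9.1 dBu; +3 dB make-up → -6.1 dBu.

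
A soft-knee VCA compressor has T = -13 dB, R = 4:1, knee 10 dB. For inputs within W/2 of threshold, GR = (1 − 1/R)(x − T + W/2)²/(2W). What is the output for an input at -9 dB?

-12.0375 dB

x − T + W/2 = -9 − (-13) + 5 = 9.
GR = (1 − 1/4) × 9² / 20 = 0.75 × 81 / 20 = 3.0375 dB.
Output = -9 − 3.0375 = -12.0375 dB.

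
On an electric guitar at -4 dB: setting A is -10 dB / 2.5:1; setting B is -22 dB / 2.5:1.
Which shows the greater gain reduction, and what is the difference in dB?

B, by 7.2 dB

A: 6 dB over, compressed to 2.4 dB over, so 3.6 dB of GR.
B: 18 dB over, compressed to 7.2 dB over, so 10.8 dB of GR.
Difference: 7.2 dB in favour of B.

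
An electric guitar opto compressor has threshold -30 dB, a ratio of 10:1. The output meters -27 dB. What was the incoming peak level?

Post-compression overshoot = -27 − (-30) = 3 dB.
Input overshoot = R × output overshoot = 30 dB → input = -30 + 30 = 0 dB.

0 dB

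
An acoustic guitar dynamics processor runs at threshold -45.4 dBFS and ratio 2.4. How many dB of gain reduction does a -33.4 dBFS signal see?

7 dB

-33.4 dBFS exceeds the threshold by 12 dB.
At 2.4:1, output sits 12/2.4 = 5 dB above threshold.
Gain reduction = 12 − 5 = 7 dB.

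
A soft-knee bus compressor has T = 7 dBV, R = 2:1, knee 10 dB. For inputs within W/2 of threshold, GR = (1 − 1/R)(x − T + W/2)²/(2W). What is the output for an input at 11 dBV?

8.975 dBV

x − T + W/2 = 11 − 7 + 5 = 9.
GR = (1 − 1/2) × 9² / 20 = 0.5 × 81 / 20 = 2.025 dB.
Output = 11 − 2.025 = 8.975 dBV.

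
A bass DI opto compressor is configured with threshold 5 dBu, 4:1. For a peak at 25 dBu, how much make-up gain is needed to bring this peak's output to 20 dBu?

Overshoot 20 dB → 20/4 = 5 dB after compression, so the compressed level is 5 + 5 = 10 dBu.
Make-up = target − compressed = 20 − 10 = 10 dB.

10 dB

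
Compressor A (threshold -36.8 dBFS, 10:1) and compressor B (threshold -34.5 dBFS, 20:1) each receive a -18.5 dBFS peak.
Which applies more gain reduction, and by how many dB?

A: overshoot 18.3 dB → output overshoot 1.83 dB → GR 16.47 dB.
B: overshoot 16 dB → output overshoot 0.8 dB → GR 15.2 dB.
Difference: 1.27 dB in favour of A.

A, by 1.27 dB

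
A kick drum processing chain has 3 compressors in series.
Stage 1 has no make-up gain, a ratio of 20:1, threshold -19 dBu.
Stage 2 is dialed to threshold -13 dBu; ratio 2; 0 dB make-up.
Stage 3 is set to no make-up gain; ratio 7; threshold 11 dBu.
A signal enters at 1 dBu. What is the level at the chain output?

-18 dBu

Stage 1: overshoot 20 dB → 20/20 = 1 dB → -18 dBu.
Stage 2: -18 dBu ≤ -13 dBu, so stage 2 doesn't engage; output -18 dBu.
Stage 3: -18 dBu is at or below the 11 dBu threshold — no compression; output -18 dBu.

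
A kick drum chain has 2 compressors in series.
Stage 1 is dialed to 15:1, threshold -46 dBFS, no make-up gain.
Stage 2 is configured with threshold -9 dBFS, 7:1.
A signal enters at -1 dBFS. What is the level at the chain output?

-43 dBFS

Stage 1: -1 dBFS is 45 dB over -46 dBFS; at 15:1 that becomes 3 dB over, giving -43 dBFS.
Stage 2: below threshold (-43 ≤ -9); passes unchanged; output -43 dBFS.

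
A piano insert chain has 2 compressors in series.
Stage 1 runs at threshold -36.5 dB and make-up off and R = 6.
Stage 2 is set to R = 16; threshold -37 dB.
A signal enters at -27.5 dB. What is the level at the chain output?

-36.875 dB

Stage 1: overshoot 9 dB → 9/6 = 1.5 dB → -35 dB.
Stage 2: -35 dB is 2 dB over -37 dB; at 16:1 that becomes 0.125 dB over, giving -36.875 dB.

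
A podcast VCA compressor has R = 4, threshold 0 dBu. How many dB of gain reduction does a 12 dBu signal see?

9 dB

Overshoot = 12 − 0 = 12 dB.
At 4:1, output sits 12/4 = 3 dB above threshold.
So the signal is attenuated by 12 − 3 = 9 dB.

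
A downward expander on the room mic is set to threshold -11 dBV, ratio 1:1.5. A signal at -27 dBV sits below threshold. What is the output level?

-35 dBV

Undershoot = (-11) − (-27) = 16 dB.
At 1:1.5, that expands to 24 dB under threshold.
Output = -11 − 24 = -35 dBV.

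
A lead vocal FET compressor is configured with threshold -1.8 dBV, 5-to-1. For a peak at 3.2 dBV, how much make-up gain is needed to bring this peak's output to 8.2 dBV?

9 dB

Overshoot 5 dB → 5/5 = 1 dB after compression, so the compressed level is -1.8 + 1 = -0.8 dBV.
Make-up = target − compressed = 8.2 − (-0.8) = 9 dB.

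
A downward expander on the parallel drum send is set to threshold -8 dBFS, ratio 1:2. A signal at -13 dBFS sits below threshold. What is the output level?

Undershoot = (-8) − (-13) = 5 dB.
At 1:2, that expands to 10 dB under threshold.
Output = -8 − 10 = -18 dBFS.

-18 dBFS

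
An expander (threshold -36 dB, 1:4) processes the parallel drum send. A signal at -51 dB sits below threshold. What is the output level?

Undershoot = (-36) − (-51) = 15 dB.
At 1:4, that expands to 60 dB under threshold.
Output = -36 − 60 = -96 dB.

-96 dB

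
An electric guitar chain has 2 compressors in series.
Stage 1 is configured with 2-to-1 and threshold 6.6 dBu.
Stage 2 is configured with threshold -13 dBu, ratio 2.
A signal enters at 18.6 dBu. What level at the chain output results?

-0.2 dBu

Stage 1: 12 dB above 6.6 dBu, reduced 2:1 to 6 dB above → 12.6 dBu.
Stage 2: overshoot 25.6 dB → 25.6/2 = 12.8 dB → -0.2 dBu.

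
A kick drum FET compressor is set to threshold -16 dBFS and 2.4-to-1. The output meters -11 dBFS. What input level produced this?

The compressed level sits -11 − (-16) = 5 dB over threshold.
Input overshoot = R × output overshoot = 12 dB → input = -16 + 12 = -4 dBFS.

-4 dBFS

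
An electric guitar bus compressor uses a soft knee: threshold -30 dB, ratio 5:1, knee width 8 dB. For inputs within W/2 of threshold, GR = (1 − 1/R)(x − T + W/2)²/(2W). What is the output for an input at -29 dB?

x − T + W/2 = -29 − (-30) + 4 = 5.
GR = (1 − 1/5) × 5² / 16 = 0.8 × 25 / 16 = 1.25 dB.
Output = -29 − 1.25 = -30.25 dB.

-30.25 dB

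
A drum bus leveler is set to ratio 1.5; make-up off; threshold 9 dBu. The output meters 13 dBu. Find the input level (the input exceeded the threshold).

15 dBu

The compressed level sits 13 − 9 = 4 dB over threshold.
Input overshoot = R × output overshoot = 6 dB → input = 9 + 6 = 15 dBu.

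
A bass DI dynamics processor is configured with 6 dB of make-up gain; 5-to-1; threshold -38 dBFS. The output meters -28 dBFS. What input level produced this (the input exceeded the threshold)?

-18 dBFS

Stripping the +6 dB make-up gives -34 dBFS at the gain stage.
Post-compression overshoot = -34 − (-38) = 4 dB.
Input overshoot = R × output overshoot = 20 dB → input = -38 + 20 = -18 dBFS.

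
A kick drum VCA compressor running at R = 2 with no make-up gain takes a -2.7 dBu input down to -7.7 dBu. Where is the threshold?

-12.7 dBu

Input is 10 dB above T (since output overshoot × R = input overshoot: (-7.7 − T)·2 = -2.7 − T gives T = -12.7 dBu).
Check: -12.7 + (-2.7 − (-12.7))/2 = -12.7 + 5 = -7.7 dBu. ✓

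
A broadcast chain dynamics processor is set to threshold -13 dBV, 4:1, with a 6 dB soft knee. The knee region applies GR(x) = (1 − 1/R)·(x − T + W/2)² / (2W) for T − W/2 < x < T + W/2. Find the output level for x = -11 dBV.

x − T + W/2 = -11 − (-13) + 3 = 5.
GR = (1 − 1/4) × 5² / 12 = 0.75 × 25 / 12 = 1.5625 dB.
Output = -11 − 1.5625 = -12.5625 dBV.

-12.5625 dBV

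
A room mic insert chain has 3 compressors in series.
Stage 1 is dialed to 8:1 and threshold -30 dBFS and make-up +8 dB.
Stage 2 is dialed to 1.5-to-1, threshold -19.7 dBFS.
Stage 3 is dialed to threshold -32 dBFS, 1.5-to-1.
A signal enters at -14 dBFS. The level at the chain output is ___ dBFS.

Stage 1: -14 dBFS is 16 dB over -30 dBFS; at 8:1 that becomes 2 dB over, giving -28 dBFS; +8 dB make-up → -20 dBFS.
Stage 2: -20 dBFS is at or below the -19.7 dBFS threshold — no compression; output -20 dBFS.
Stage 3: overshoot 12 dB → 12/1.5 = 8 dB → -24 dBFS.

-24 dBFS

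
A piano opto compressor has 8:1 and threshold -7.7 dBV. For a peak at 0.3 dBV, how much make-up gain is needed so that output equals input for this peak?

7 dB

The peak compresses to -7.7 + 8/8 = -6.7 dBV.
To reach 0.3 dBV requires 0.3 − (-6.7) = 7 dB of make-up.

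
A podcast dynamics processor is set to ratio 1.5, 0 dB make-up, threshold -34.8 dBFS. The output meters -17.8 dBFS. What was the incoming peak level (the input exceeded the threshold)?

The compressed level sits -17.8 − (-34.8) = 17 dB over threshold.
Undo the ratio: input overshoot = 17 × 1.5 = 25.5 dB, giving input = -9.3 dBFS.

-9.3 dBFS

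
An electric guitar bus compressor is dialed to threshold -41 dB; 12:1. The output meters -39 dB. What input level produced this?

That's 2 dB above the -41 dB threshold.
Before 12:1 compression the overshoot was 2 × 12 = 24 dB, so input = -41 + 24 = -17 dB.

-17 dB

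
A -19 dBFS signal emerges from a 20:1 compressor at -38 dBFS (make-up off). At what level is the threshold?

-39 dBFS

Gain reduction = -19 − (-38) = 19 dB; output overshoot = GR / (R − 1) = 19 / 19 = 1 dB.
Threshold = output − output overshoot = -38 − 1 = -39 dBFS.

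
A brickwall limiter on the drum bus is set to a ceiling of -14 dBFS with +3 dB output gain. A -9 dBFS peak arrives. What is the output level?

At ∞:1, everything above -14 dBFS is held at the ceiling.
Output gain then adds 3 dB: -14 + 3 = -11 dBFS.

-11 dBFS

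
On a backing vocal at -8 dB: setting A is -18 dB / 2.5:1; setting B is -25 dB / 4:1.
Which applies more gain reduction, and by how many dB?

A: GR = 10 − 10/2.5 = 6 dB.
B: GR = 17 − 17/4 = 12.75 dB.
Difference: 6.75 dB in favour of B.

B, by 6.75 dB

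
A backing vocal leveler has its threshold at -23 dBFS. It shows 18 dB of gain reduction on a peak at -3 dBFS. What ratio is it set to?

Input overshoot = -3 − (-23) = 20 dB.
Output overshoot = 20 − 18 = 2 dB.
Ratio = input overshoot / output overshoot = 20 / 2 = 10.

10:1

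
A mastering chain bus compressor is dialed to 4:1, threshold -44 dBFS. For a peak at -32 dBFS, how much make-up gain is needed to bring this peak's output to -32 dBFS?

The peak compresses to -44 + 12/4 = -41 dBFS.
To reach -32 dBFS requires -32 − (-41) = 9 dB of make-up.

9 dB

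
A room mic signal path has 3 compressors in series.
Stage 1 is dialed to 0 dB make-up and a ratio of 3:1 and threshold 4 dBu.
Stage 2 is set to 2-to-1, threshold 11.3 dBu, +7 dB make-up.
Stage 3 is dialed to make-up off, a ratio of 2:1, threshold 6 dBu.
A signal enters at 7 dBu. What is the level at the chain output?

9 dBu

Stage 1: overshoot 3 dB → 3/3 = 1 dB → 5 dBu.
Stage 2: below threshold (5 ≤ 11.3); passes unchanged; make-up brings it to 12 dBu.
Stage 3: 6 dB above 6 dBu, reduced 2:1 to 3 dB above → 9 dBu.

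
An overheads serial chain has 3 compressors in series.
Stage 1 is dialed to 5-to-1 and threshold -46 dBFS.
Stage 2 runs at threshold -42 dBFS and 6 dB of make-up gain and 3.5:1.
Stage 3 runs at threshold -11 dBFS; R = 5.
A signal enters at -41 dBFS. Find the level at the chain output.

Stage 1: overshoot 5 dB → 5/5 = 1 dB → -45 dBFS.
Stage 2: -45 dBFS ≤ -42 dBFS, so stage 2 doesn't engage; make-up brings it to -39 dBFS.
Stage 3: -39 dBFS ≤ -11 dBFS, so stage 3 doesn't engage; output -39 dBFS.

-39 dBFS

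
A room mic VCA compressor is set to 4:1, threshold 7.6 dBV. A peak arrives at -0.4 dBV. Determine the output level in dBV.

-0.4 dBV is 8 dB below the 7.6 dBV threshold, so no gain reduction is applied.
Output = input = -0.4 dBV.

-0.4 dBV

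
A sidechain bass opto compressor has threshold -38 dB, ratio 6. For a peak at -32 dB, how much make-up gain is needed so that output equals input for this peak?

The peak compresses to -38 + 6/6 = -37 dB.
To reach -32 dB requires -32 − (-37) = 5 dB of make-up.

5 dB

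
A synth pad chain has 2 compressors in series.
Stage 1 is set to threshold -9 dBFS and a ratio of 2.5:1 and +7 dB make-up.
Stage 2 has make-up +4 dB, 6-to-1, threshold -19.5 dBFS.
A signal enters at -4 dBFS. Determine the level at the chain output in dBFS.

Stage 1: 5 dB above -9 dBFS, reduced 2.5:1 to 2 dB above → -7 dBFS; +7 dB make-up → 0 dBFS.
Stage 2: 19.5 dB above -19.5 dBFS, reduced 6:1 to 3.25 dB above → -16.25 dBFS; +4 dB make-up → -12.25 dBFS.

-12.25 dBFS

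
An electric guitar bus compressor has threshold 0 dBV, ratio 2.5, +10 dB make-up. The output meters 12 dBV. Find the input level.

Stripping the +10 dB make-up gives 2 dBV at the gain stage.
The compressed level sits 2 − 0 = 2 dB over threshold.
Input overshoot = R × output overshoot = 5 dB → input = 0 + 5 = 5 dBV.

5 dBV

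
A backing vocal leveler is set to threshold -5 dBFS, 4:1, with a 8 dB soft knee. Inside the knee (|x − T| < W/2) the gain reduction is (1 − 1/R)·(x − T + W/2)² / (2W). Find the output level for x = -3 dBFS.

-4.6875 dBFS

x − T + W/2 = -3 − (-5) + 4 = 6.
GR = (1 − 1/4) × 6² / 16 = 0.75 × 36 / 16 = 1.6875 dB.
Output = -3 − 1.6875 = -4.6875 dBFS.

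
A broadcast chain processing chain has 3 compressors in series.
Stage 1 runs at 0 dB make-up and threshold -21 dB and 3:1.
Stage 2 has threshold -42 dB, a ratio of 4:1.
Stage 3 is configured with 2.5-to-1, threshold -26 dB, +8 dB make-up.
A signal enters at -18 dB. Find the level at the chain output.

Stage 1: 3 dB above -21 dB, reduced 3:1 to 1 dB above → -20 dB.
Stage 2: overshoot 22 dB → 22/4 = 5.5 dB → -36.5 dB.
Stage 3: -36.5 dB is at or below the -26 dB threshold — no compression; make-up brings it to -28.5 dB.

-28.5 dB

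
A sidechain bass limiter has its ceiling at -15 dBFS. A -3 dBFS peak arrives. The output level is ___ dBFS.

At ∞:1, everything above -15 dBFS is held at the ceiling.

-15 dBFS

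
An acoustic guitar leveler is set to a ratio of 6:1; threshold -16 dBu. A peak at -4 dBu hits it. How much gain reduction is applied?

Overshoot = -4 − (-16) = 12 dB.
After 6:1 compression the overshoot becomes 12/6 = 2 dB.
So the signal is attenuated by 12 − 2 = 10 dB.

10 dB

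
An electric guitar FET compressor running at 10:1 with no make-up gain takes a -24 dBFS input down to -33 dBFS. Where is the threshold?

-34 dBFS

Input is 10 dB above T (since output overshoot × R = input overshoot: (-33 − T)·10 = -24 − T gives T = -34 dBFS).
Check: -34 + (-24 − (-34))/10 = -34 + 1 = -33 dBFS. ✓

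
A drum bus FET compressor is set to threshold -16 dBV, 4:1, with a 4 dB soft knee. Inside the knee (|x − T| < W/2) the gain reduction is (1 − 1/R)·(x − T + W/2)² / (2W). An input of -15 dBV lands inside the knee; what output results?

-15.84375 dBV

x − T + W/2 = -15 − (-16) + 2 = 3.
GR = (1 − 1/4) × 3² / 8 = 0.75 × 9 / 8 = 0.84375 dB.
Output = -15 − 0.84375 = -15.84375 dBV.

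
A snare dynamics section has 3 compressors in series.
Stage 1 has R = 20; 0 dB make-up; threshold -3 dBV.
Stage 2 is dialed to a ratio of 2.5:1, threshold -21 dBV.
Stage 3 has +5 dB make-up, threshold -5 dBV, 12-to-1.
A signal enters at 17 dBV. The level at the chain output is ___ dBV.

Stage 1: overshoot 20 dB → 20/20 = 1 dB → -2 dBV.
Stage 2: overshoot 19 dB → 19/2.5 = 7.6 dB → -13.4 dBV.
Stage 3: below threshold (-13.4 ≤ -5); passes unchanged; make-up brings it to -8.4 dBV.

-8.4 dBV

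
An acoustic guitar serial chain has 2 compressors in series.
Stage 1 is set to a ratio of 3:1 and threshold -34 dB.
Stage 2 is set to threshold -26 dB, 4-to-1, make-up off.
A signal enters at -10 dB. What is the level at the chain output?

Stage 1: -10 dB is 24 dB over -34 dB; at 3:1 that becomes 8 dB over, giving -26 dB.
Stage 2: below threshold (-26 ≤ -26); passes unchanged; output -26 dB.

-26 dB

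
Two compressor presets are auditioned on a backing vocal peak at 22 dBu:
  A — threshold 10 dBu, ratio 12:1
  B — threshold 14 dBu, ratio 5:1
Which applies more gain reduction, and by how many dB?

A, by 4.6 dB

A: 12 dB over, compressed to 1 dB over, so 11 dB of GR.
B: 8 dB over, compressed to 1.6 dB over, so 6.4 dB of GR.
A applies 4.6 dB more gain reduction.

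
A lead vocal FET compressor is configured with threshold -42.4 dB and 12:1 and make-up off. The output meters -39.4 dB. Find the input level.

-6.4 dB

Post-compression overshoot = -39.4 − (-42.4) = 3 dB.
Input overshoot = R × output overshoot = 36 dB → input = -42.4 + 36 = -6.4 dB.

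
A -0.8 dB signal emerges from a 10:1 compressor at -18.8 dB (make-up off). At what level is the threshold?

-20.8 dB

Let T be the threshold. Output overshoot = (input overshoot)/R, so -18.8 − T = (-0.8 − T)/10.
10·(-18.8 − T) = -0.8 − T → 9·T = -188 − (-0.8) = -187.2.
T = -187.2/9 = -20.8 dB.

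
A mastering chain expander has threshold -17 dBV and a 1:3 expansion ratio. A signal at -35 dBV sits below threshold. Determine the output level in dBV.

-71 dBV

Below threshold, a 1:3 expander applies gain = (3−1)×(T − x) of attenuation.
(3−1) × 18 = 36 dB, so output = -35 − 36 = -71 dBV.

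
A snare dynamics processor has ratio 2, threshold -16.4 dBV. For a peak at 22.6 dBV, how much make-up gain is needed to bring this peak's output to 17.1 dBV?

Overshoot 39 dB → 39/2 = 19.5 dB after compression, so the compressed level is -16.4 + 19.5 = 3.1 dBV.
Make-up = target − compressed = 17.1 − 3.1 = 14 dB.

14 dB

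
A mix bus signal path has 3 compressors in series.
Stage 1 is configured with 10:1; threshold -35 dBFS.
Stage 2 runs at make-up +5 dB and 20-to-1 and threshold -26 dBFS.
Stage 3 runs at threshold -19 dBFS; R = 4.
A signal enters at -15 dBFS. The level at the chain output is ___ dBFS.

Stage 1: 20 dB above -35 dBFS, reduced 10:1 to 2 dB above → -33 dBFS.
Stage 2: -33 dBFS ≤ -26 dBFS, so stage 2 doesn't engage; make-up brings it to -28 dBFS.
Stage 3: -28 dBFS ≤ -19 dBFS, so stage 3 doesn't engage; output -28 dBFS.

-28 dBFS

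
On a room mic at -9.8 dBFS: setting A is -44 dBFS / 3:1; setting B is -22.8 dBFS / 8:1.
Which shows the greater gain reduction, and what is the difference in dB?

A, by 11.425 dB

A: overshoot 34.2 dB → output overshoot 11.4 dB → GR 22.8 dB.
B: overshoot 13 dB → output overshoot 1.625 dB → GR 11.375 dB.
A reduces 11.425 dB more.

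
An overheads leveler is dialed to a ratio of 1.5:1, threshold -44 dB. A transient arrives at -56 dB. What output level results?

-56 dB

-56 dB is 12 dB below the -44 dB threshold, so no gain reduction is applied.
Output = input = -56 dB.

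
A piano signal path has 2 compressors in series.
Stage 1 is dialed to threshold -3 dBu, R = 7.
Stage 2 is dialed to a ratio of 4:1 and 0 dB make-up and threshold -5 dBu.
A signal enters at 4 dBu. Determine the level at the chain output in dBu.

-4.25 dBu

Stage 1: 4 dBu is 7 dB over -3 dBu; at 7:1 that becomes 1 dB over, giving -2 dBu.
Stage 2: overshoot 3 dB → 3/4 = 0.75 dB → -4.25 dBu.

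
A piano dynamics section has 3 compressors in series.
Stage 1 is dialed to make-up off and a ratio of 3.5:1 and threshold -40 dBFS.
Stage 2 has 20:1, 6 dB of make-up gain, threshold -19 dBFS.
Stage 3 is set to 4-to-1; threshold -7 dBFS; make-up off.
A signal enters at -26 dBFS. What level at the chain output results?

Stage 1: overshoot 14 dB → 14/3.5 = 4 dB → -36 dBFS.
Stage 2: -36 dBFS ≤ -19 dBFS, so stage 2 doesn't engage; make-up brings it to -30 dBFS.
Stage 3: -30 dBFS ≤ -7 dBFS, so stage 3 doesn't engage; output -30 dBFS.

-30 dBFS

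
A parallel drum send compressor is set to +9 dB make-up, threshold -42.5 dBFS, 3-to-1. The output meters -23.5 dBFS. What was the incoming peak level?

Remove make-up: -23.5 − 9 = -32.5 dBFS.
That's 10 dB above the -42.5 dBFS threshold.
Input overshoot = R × output overshoot = 30 dB → input = -42.5 + 30 = -12.5 dBFS.

-12.5 dBFS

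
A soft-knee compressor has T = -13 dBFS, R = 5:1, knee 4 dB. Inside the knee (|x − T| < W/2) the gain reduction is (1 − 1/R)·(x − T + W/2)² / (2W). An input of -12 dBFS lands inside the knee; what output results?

-12.9 dBFS

x − T + W/2 = -12 − (-13) + 2 = 3.
GR = (1 − 1/5) × 3² / 8 = 0.8 × 9 / 8 = 0.9 dB.
Output = -12 − 0.9 = -12.9 dBFS.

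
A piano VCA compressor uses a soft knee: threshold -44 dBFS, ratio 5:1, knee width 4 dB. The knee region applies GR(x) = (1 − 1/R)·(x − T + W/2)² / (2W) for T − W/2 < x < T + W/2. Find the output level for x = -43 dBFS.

x − T + W/2 = -43 − (-44) + 2 = 3.
GR = (1 − 1/5) × 3² / 8 = 0.8 × 9 / 8 = 0.9 dB.
Output = -43 − 0.9 = -43.9 dBFS.

-43.9 dBFS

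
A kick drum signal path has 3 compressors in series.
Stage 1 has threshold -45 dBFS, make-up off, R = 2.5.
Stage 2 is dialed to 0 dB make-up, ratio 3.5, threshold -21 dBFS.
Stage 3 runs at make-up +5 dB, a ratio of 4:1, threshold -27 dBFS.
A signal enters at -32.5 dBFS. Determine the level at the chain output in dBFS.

-35 dBFS

Stage 1: 12.5 dB above -45 dBFS, reduced 2.5:1 to 5 dB above → -40 dBFS.
Stage 2: below threshold (-40 ≤ -21); passes unchanged; output -40 dBFS.
Stage 3: below threshold (-40 ≤ -27); passes unchanged; make-up brings it to -35 dBFS.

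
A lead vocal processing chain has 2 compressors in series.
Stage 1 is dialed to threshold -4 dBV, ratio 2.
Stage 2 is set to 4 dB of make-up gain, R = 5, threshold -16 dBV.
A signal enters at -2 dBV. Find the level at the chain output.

Stage 1: -2 dBV is 2 dB over -4 dBV; at 2:1 that becomes 1 dB over, giving -3 dBV.
Stage 2: 13 dB above -16 dBV, reduced 5:1 to 2.6 dB above → -13.4 dBV; +4 dB make-up → -9.4 dBV.

-9.4 dBV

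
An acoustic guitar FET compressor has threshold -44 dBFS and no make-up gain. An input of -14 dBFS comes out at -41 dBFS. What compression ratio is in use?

10:1

Input overshoot = -14 − (-44) = 30 dB; output overshoot = -41 − (-44) = 3 dB.
Ratio = 30 / 3 = 10.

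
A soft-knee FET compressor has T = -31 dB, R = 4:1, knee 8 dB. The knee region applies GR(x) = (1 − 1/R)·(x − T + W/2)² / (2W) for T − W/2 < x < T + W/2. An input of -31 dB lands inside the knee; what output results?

-31.75 dB

x − T + W/2 = -31 − (-31) + 4 = 4.
GR = (1 − 1/4) × 4² / 16 = 0.75 × 16 / 16 = 0.75 dB.
Output = -31 − 0.75 = -31.75 dB.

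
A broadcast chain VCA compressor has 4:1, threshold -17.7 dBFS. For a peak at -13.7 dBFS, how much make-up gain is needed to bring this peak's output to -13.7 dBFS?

3 dB

The peak compresses to -17.7 + 4/4 = -16.7 dBFS.
To reach -13.7 dBFS requires -13.7 − (-16.7) = 3 dB of make-up.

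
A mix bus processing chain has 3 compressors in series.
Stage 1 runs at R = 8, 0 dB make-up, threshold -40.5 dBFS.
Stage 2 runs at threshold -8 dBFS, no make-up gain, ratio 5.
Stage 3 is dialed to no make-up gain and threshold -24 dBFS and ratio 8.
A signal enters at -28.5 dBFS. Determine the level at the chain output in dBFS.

-39 dBFS

Stage 1: -28.5 dBFS is 12 dB over -40.5 dBFS; at 8:1 that becomes 1.5 dB over, giving -39 dBFS.
Stage 2: -39 dBFS is at or below the -8 dBFS threshold — no compression; output -39 dBFS.
Stage 3: below threshold (-39 ≤ -24); passes unchanged; output -39 dBFS.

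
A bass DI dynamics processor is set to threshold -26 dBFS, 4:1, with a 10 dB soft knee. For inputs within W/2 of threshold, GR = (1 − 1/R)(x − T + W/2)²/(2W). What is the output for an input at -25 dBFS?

-26.35 dBFS

x − T + W/2 = -25 − (-26) + 5 = 6.
GR = (1 − 1/4) × 6² / 20 = 0.75 × 36 / 20 = 1.35 dB.
Output = -25 − 1.35 = -26.35 dBFS.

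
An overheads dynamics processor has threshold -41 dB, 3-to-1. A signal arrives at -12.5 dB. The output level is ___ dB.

-31.5 dB

-12.5 dB sits 28.5 dB over threshold.
The 28.5 dB excess becomes 9.5 dB after 3:1 reduction.
So the level is -41 + 9.5 = -31.5 dB.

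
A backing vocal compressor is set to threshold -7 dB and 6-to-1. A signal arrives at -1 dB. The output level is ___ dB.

Overshoot: -1 − (-7) = 6 dB.
At 6:1 the overshoot is divided by 6, leaving 1 dB above threshold.
So the level is -7 + 1 = -6 dB.

-6 dB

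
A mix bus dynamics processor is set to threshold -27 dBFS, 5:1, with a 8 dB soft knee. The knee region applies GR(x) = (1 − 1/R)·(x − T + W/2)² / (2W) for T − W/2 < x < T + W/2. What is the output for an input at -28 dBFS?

x − T + W/2 = -28 − (-27) + 4 = 3.
GR = (1 − 1/5) × 3² / 16 = 0.8 × 9 / 16 = 0.45 dB.
Output = -28 − 0.45 = -28.45 dBFS.

-28.45 dBFS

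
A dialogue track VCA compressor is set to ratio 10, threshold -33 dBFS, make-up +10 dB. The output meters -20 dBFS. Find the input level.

-3 dBFS

Stripping the +10 dB make-up gives -30 dBFS at the gain stage.
The compressed level sits -30 − (-33) = 3 dB over threshold.
Before 10:1 compression the overshoot was 3 × 10 = 30 dB, so input = -33 + 30 = -3 dBFS.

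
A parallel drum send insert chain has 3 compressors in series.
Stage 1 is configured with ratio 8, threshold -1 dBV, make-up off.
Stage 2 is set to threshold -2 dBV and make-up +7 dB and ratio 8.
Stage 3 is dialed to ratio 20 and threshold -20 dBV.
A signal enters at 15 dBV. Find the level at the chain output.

Stage 1: overshoot 16 dB → 16/8 = 2 dB → 1 dBV.
Stage 2: overshoot 3 dB → 3/8 = 0.375 dB → -1.625 dBV; +7 dB make-up → 5.375 dBV.
Stage 3: 5.375 dBV is 25.375 dB over -20 dBV; at 20:1 that becomes 1.26875 dB over, giving -18.73125 dBV.

-18.73125 dBV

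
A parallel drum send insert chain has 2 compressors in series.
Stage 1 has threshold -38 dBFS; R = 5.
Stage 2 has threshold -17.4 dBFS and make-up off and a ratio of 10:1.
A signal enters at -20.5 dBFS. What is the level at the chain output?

-34.5 dBFS

Stage 1: overshoot 17.5 dB → 17.5/5 = 3.5 dB → -34.5 dBFS.
Stage 2: -34.5 dBFS is at or below the -17.4 dBFS threshold — no compression; output -34.5 dBFS.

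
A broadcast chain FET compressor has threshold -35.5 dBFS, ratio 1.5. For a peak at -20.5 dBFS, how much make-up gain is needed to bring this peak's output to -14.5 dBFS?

11 dB

The peak compresses to -35.5 + 15/1.5 = -25.5 dBFS.
To reach -14.5 dBFS requires -14.5 − (-25.5) = 11 dB of make-up.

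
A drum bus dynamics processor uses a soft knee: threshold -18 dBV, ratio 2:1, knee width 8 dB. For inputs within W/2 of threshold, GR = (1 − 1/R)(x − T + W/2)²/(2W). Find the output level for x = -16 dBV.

x − T + W/2 = -16 − (-18) + 4 = 6.
GR = (1 − 1/2) × 6² / 16 = 0.5 × 36 / 16 = 1.125 dB.
Output = -16 − 1.125 = -17.125 dBV.

-17.125 dBV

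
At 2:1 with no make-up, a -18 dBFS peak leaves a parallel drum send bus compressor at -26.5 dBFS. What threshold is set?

-35 dBFS

Let T be the threshold. Output overshoot = (input overshoot)/R, so -26.5 − T = (-18 − T)/2.
2·(-26.5 − T) = -18 − T → 1·T = -53 − (-18) = -35.
T = -35/1 = -35 dBFS.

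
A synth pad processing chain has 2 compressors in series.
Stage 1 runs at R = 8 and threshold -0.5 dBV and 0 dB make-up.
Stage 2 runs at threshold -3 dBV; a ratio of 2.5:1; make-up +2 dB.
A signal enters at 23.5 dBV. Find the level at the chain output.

Stage 1: 23.5 dBV is 24 dB over -0.5 dBV; at 8:1 that becomes 3 dB over, giving 2.5 dBV.
Stage 2: 5.5 dB above -3 dBV, reduced 2.5:1 to 2.2 dB above → -0.8 dBV; +2 dB make-up → 1.2 dBV.

1.2 dBV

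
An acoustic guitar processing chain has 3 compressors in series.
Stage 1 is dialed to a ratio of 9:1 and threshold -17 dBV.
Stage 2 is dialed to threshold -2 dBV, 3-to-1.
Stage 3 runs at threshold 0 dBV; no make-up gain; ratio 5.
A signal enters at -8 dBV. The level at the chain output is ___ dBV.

-16 dBV

Stage 1: 9 dB above -17 dBV, reduced 9:1 to 1 dB above → -16 dBV.
Stage 2: -16 dBV is at or below the -2 dBV threshold — no compression; output -16 dBV.
Stage 3: below threshold (-16 ≤ 0); passes unchanged; output -16 dBV.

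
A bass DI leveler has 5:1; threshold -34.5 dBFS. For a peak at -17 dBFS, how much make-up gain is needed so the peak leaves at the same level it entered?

14 dB

The peak compresses to -34.5 + 17.5/5 = -31 dBFS.
To reach -17 dBFS requires -17 − (-31) = 14 dB of make-up.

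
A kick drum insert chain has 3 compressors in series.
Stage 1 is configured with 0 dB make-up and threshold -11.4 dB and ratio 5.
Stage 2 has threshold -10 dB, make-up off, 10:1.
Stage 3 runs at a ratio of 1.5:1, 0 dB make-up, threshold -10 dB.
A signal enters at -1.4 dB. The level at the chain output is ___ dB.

-9.96 dB

Stage 1: -1.4 dB is 10 dB over -11.4 dB; at 5:1 that becomes 2 dB over, giving -9.4 dB.
Stage 2: -9.4 dB is 0.6 dB over -10 dB; at 10:1 that becomes 0.06 dB over, giving -9.94 dB.
Stage 3: overshoot 0.06 dB → 0.06/1.5 = 0.04 dB → -9.96 dB.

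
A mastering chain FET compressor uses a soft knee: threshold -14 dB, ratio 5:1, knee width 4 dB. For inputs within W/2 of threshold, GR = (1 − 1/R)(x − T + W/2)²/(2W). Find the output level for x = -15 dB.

-15.1 dB

x − T + W/2 = -15 − (-14) + 2 = 1.
GR = (1 − 1/5) × 1² / 8 = 0.8 × 1 / 8 = 0.1 dB.
Output = -15 − 0.1 = -15.1 dB.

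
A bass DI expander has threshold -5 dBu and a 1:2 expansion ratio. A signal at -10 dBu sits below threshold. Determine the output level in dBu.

Below threshold, a 1:2 expander applies gain = (2−1)×(T − x) of attenuation.
(2−1) × 5 = 5 dB, so output = -10 − 5 = -15 dBu.

-15 dBu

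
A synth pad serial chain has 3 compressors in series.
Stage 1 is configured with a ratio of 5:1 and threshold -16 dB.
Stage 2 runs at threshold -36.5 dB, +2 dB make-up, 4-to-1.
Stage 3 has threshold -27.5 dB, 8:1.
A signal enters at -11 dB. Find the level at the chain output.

-29.125 dB

Stage 1: -11 dB is 5 dB over -16 dB; at 5:1 that becomes 1 dB over, giving -15 dB.
Stage 2: 21.5 dB above -36.5 dB, reduced 4:1 to 5.375 dB above → -31.125 dB; +2 dB make-up → -29.125 dB.
Stage 3: -29.125 dB ≤ -27.5 dB, so stage 3 doesn't engage; output -29.125 dB.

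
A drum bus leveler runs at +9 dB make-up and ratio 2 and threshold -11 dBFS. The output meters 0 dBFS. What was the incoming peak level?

-7 dBFS

Stripping the +9 dB make-up gives -9 dBFS at the gain stage.
The compressed level sits -9 − (-11) = 2 dB over threshold.
Undo the ratio: input overshoot = 2 × 2 = 4 dB, giving input = -7 dBFS.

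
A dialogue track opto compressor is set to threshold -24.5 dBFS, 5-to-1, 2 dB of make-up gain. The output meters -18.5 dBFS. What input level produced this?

-4.5 dBFS

Before make-up, the level was -18.5 − 2 = -20.5 dBFS.
That's 4 dB above the -24.5 dBFS threshold.
Input overshoot = R × output overshoot = 20 dB → input = -24.5 + 20 = -4.5 dBFS.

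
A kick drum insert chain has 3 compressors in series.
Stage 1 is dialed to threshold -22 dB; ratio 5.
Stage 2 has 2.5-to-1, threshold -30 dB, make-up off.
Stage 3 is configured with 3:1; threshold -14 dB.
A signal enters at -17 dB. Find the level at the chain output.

Stage 1: -17 dB is 5 dB over -22 dB; at 5:1 that becomes 1 dB over, giving -21 dB.
Stage 2: -21 dB is 9 dB over -30 dB; at 2.5:1 that becomes 3.6 dB over, giving -26.4 dB.
Stage 3: -26.4 dB is at or below the -14 dB threshold — no compression; output -26.4 dB.

-26.4 dB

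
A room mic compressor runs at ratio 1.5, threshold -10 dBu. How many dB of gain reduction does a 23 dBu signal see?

11 dB

Overshoot = 23 − (-10) = 33 dB.
At 1.5:1, output sits 33/1.5 = 22 dB above threshold.
So the signal is attenuated by 33 − 22 = 11 dB.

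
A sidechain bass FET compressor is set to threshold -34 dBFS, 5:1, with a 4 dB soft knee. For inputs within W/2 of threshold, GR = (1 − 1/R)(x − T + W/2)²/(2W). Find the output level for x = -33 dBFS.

x − T + W/2 = -33 − (-34) + 2 = 3.
GR = (1 − 1/5) × 3² / 8 = 0.8 × 9 / 8 = 0.9 dB.
Output = -33 − 0.9 = -33.9 dBFS.

-33.9 dBFS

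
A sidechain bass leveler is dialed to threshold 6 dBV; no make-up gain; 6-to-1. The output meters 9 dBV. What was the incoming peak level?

That's 3 dB above the 6 dBV threshold.
Before 6:1 compression the overshoot was 3 × 6 = 18 dB, so input = 6 + 18 = 24 dBV.

24 dBV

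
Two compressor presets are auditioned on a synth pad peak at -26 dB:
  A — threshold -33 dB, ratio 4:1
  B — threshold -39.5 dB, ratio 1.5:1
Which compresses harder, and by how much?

A, by 0.75 dB

A: GR = 7 − 7/4 = 5.25 dB.
B: GR = 13.5 − 13.5/1.5 = 4.5 dB.
Difference: 0.75 dB in favour of A.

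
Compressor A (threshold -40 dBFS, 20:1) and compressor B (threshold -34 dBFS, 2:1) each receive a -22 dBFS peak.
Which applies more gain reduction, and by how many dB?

A, by 11.1 dB

A: GR = 18 − 18/20 = 17.1 dB.
B: GR = 12 − 12/2 = 6 dB.
A applies 11.1 dB more gain reduction.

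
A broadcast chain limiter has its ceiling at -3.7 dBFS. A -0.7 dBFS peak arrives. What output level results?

The limiter clamps the peak to its -3.7 dBFS ceiling.

-3.7 dBFS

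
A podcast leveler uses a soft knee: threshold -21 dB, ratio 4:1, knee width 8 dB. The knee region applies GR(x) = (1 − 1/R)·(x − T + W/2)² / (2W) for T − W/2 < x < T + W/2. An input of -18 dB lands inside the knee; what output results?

-20.296875 dB

x − T + W/2 = -18 − (-21) + 4 = 7.
GR = (1 − 1/4) × 7² / 16 = 0.75 × 49 / 16 = 2.296875 dB.
Output = -18 − 2.296875 = -20.296875 dB.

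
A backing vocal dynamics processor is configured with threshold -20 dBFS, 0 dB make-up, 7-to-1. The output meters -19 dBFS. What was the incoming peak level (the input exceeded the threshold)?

The compressed level sits -19 − (-20) = 1 dB over threshold.
Before 7:1 compression the overshoot was 1 × 7 = 7 dB, so input = -20 + 7 = -13 dBFS.

-13 dBFS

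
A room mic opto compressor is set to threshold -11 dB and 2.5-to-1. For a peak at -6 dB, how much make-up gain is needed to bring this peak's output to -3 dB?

Without make-up, output = threshold + overshoot/2.5 = -11 + 2 = -9 dB.
Gap to target: 6 dB.

6 dB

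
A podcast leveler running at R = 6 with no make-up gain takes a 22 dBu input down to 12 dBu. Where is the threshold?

10 dBu

Input is 12 dB above T (since output overshoot × R = input overshoot: (12 − T)·6 = 22 − T gives T = 10 dBu).
Check: 10 + (22 − 10)/6 = 10 + 2 = 12 dBu. ✓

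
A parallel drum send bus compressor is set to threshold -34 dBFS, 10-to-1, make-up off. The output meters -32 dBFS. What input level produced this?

-14 dBFS

The compressed level sits -32 − (-34) = 2 dB over threshold.
Undo the ratio: input overshoot = 2 × 10 = 20 dB, giving input = -14 dBFS.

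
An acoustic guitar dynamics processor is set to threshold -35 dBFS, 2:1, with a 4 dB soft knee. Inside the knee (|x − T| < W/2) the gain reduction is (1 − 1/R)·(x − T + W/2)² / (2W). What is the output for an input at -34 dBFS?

x − T + W/2 = -34 − (-35) + 2 = 3.
GR = (1 − 1/2) × 3² / 8 = 0.5 × 9 / 8 = 0.5625 dB.
Output = -34 − 0.5625 = -34.5625 dBFS.

-34.5625 dBFS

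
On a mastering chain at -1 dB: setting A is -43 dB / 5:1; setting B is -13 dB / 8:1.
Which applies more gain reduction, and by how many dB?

A, by 23.1 dB

A: 42 dB over, compressed to 8.4 dB over, so 33.6 dB of GR.
B: 12 dB over, compressed to 1.5 dB over, so 10.5 dB of GR.
A reduces 23.1 dB more.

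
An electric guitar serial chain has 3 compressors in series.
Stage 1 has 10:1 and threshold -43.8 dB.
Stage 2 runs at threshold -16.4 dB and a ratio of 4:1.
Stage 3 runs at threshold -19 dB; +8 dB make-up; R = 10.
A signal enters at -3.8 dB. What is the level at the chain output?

Stage 1: 40 dB above -43.8 dB, reduced 10:1 to 4 dB above → -39.8 dB.
Stage 2: -39.8 dB ≤ -16.4 dB, so stage 2 doesn't engage; output -39.8 dB.
Stage 3: -39.8 dB ≤ -19 dB, so stage 3 doesn't engage; make-up brings it to -31.8 dB.

-31.8 dB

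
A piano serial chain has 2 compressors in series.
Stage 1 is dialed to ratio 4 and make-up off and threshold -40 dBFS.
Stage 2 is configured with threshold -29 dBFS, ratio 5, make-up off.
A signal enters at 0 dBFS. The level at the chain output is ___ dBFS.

Stage 1: 0 dBFS is 40 dB over -40 dBFS; at 4:1 that becomes 10 dB over, giving -30 dBFS.
Stage 2: -30 dBFS ≤ -29 dBFS, so stage 2 doesn't engage; output -30 dBFS.

-30 dBFS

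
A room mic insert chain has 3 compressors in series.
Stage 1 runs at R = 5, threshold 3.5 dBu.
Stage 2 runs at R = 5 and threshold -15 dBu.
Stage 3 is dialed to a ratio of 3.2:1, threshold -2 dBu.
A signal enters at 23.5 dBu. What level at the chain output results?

Stage 1: overshoot 20 dB → 20/5 = 4 dB → 7.5 dBu.
Stage 2: 7.5 dBu is 22.5 dB over -15 dBu; at 5:1 that becomes 4.5 dB over, giving -10.5 dBu.
Stage 3: -10.5 dBu is at or below the -2 dBu threshold — no compression; output -10.5 dBu.

-10.5 dBu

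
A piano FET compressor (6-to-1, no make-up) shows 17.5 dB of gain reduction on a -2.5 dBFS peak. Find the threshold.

Input is 21 dB above T (since output overshoot × R = input overshoot: (-20 − T)·6 = -2.5 − T gives T = -23.5 dBFS).
Check: -23.5 + (-2.5 − (-23.5))/6 = -23.5 + 3.5 = -20 dBFS. ✓

-23.5 dBFS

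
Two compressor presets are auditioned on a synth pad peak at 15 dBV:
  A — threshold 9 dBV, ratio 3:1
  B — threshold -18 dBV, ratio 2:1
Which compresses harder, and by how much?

A: GR = 6 − 6/3 = 4 dB.
B: GR = 33 − 33/2 = 16.5 dB.
Difference: 12.5 dB in favour of B.

B, by 12.5 dB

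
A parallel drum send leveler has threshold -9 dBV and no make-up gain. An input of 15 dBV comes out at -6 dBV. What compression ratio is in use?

Input overshoot = 15 − (-9) = 24 dB; output overshoot = -6 − (-9) = 3 dB.
Ratio = 24 / 3 = 8.

8:1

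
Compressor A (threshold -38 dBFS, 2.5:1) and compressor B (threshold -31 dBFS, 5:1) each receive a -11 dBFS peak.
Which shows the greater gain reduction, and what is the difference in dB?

A, by 0.2 dB

A: GR = 27 − 27/2.5 = 16.2 dB.
B: GR = 20 − 20/5 = 16 dB.
A applies 0.2 dB more gain reduction.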